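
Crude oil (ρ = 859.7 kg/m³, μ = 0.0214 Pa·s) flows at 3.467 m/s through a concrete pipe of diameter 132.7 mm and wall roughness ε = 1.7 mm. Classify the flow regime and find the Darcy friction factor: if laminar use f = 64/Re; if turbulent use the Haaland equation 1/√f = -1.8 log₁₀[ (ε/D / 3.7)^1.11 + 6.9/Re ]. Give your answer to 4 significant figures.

f ≈ 0.04389

Re = ρVD/μ = 859.7·3.467·0.1327/0.0214 = 1.848e+04.
Re > 4000 → turbulent. ε/D = 0.0017/0.1327 = 0.0128; Haaland: 1/√f = -1.8 log₁₀[0.00186 + 0.000373] = 4.773, so f = 0.04389.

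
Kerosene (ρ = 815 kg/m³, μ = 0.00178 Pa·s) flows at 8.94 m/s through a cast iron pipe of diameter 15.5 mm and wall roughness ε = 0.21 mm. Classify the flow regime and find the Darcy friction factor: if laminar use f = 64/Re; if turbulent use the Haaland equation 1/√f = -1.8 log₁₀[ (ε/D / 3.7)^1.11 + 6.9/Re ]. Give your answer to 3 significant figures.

Re = ρVD/μ = 815·8.94·0.0155/0.00178 = 6.345e+04.
Re > 4000 → turbulent. ε/D = 0.00021/0.0155 = 0.0135; Haaland: 1/√f = -1.8 log₁₀[0.00198 + 0.000109] = 4.826, so f = 0.04294.

f ≈ 0.0429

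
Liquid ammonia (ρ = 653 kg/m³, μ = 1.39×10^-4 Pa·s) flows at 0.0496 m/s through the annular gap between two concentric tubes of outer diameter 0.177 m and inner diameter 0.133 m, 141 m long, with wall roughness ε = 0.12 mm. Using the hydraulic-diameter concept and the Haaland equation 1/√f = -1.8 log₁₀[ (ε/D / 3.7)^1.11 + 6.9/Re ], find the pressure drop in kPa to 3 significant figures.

ΔP ≈ 0.0884 kPa

Hydraulic diameter D_h = 4A/P = D_o - D_i = 0.177 - 0.133 = 0.044 m.
Re = ρVD_h/μ = 653·0.0496·0.044/0.000139 = 1.025e+04.
ε/D_h = 0.00012/0.044 = 0.00273; Haaland gives 1/√f = -1.8 log₁₀[0.000333+0.000673] = 5.395, so f = 0.03436.
ΔP = f(L/D_h)(ρV²/2) = 0.03436·141/0.044·0.8032 = 88.44 Pa.
ΔP = 0.0884 kPa.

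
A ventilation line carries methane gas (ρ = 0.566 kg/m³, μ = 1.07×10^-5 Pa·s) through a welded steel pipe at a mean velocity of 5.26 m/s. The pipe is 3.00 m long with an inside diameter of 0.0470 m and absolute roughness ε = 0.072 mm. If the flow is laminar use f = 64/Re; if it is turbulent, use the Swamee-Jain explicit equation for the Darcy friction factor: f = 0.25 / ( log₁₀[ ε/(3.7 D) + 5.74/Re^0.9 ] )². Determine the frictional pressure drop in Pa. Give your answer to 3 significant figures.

ΔP ≈ 15.8 Pa

Reynolds number Re = ρVD/μ = 0.566 · 5.26 · 0.047 / 1.07e-05 = 1.308e+04.
Re > 4000 → turbulent. Relative roughness ε/D = 7.2e-05/0.047 = 0.00153. Swamee-Jain: f = 0.25/(log₁₀[0.00153/3.7 + 5.74/1.308e+04^0.9])² = 0.25/(log₁₀[0.000414 + 0.00113])² = 0.25/(-2.811)² = 0.03165.
Darcy-Weisbach: ΔP = f(L/D)(ρV²/2) = 0.03165·(3/0.047)·(0.566·5.26²/2) = 0.03165·63.83·7.83 = 15.82 Pa.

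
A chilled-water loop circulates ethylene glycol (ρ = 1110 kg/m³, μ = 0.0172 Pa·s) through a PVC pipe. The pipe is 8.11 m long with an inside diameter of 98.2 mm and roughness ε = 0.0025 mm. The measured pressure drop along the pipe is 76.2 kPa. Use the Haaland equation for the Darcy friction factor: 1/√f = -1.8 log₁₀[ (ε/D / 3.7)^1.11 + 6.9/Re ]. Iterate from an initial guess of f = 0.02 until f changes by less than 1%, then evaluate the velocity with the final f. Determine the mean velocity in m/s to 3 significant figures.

V ≈ 9.09 m/s

Rearranging Darcy-Weisbach: V = √(2·ΔP·D/(f·L·ρ)). With ε/D = 2.5e-06/0.0982 = 2.55e-05, iterate starting from f = 0.02:
  f = 0.02 → V = √(2·7.62e+04·0.0982/(0.02·8.11·1110)) = 9.117 m/s; Re = ρVD/μ = 5.778e+04; f → 0.02012
Converged (Δf/f < 1%). With the final f = 0.02012: V = √(2·7.62e+04·0.0982/(0.02012·8.11·1110)) = 9.089 m/s.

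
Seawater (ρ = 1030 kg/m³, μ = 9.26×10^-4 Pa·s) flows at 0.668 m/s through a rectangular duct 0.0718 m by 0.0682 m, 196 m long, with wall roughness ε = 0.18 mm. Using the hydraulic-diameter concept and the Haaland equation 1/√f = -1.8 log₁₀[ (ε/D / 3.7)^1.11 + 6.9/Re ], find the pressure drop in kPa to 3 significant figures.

Hydraulic diameter D_h = 4A/P = 4·(0.0718·0.0682)/(2·(0.0718+0.0682)) = 0.01959/0.28 = 0.06995 m.
Re = ρVD_h/μ = 1030·0.668·0.06995/0.000926 = 5.198e+04.
ε/D_h = 0.00018/0.06995 = 0.00257; Haaland gives 1/√f = -1.8 log₁₀[0.000313+0.000133] = 6.032, so f = 0.02748.
ΔP = f(L/D_h)(ρV²/2) = 0.02748·196/0.06995·229.8 = 1.769e+04 Pa.
ΔP = 17.7 kPa.

ΔP ≈ 17.7 kPa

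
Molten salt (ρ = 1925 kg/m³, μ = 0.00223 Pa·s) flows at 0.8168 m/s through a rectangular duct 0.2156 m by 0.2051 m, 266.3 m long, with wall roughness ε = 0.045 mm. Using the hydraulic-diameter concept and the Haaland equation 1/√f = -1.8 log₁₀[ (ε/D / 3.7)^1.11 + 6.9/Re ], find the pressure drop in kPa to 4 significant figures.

ΔP ≈ 14.38 kPa

Hydraulic diameter D_h = 4A/P = 4·(0.2156·0.2051)/(2·(0.2156+0.2051)) = 0.1769/0.8414 = 0.2102 m.
Re = ρVD_h/μ = 1925·0.8168·0.2102/0.00223 = 1.482e+05.
ε/D_h = 4.5e-05/0.2102 = 0.000214; Haaland gives 1/√f = -1.8 log₁₀[1.98e-05+4.66e-05] = 7.521, so f = 0.01768.
ΔP = f(L/D_h)(ρV²/2) = 0.01768·266.3/0.2102·642.1 = 1.438e+04 Pa.
ΔP = 14.38 kPa.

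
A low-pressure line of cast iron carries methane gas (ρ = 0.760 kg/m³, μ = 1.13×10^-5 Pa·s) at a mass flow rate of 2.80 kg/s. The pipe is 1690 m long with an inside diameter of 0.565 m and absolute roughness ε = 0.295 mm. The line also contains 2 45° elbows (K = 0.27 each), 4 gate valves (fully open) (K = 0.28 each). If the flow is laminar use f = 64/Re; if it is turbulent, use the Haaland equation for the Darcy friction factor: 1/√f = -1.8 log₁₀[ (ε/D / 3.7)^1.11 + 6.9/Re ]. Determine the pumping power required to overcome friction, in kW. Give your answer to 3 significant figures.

P ≈ 16.4 kW

A = πD²/4 = π(0.565)²/4 = 0.2507 m²; mean velocity V = ṁ/(ρA) = 2.8/(0.76 · 0.2507) = 14.69 m/s.
Reynolds number Re = ρVD/μ = 0.76 · 14.69 · 0.565 / 1.13e-05 = 5.584e+05.
Re > 4000 → turbulent. Relative roughness ε/D = 0.000295/0.565 = 0.000522. Haaland: 1/√f = -1.8 log₁₀[(0.000522/3.7)^1.11 + 6.9/5.584e+05] = -1.8 log₁₀[5.32e-05 + 1.24e-05] = 7.53, so f = 0.01764.
Total minor-loss coefficient ΣK = 2·0.27 + 4·0.28 = 1.66.
ΔP = [f·L/D + ΣK]·(ρV²/2) = [0.01764·1690/0.565 + 1.66]·(0.76·14.69²/2) = [52.75 + 1.66]·82.05 = 4465 Pa.
Q = ṁ/ρ = 2.8/0.76 = 3.684 m³/s.
Pumping power P = QΔP = 3.684·4465 = 16450 W = 16.4 kW.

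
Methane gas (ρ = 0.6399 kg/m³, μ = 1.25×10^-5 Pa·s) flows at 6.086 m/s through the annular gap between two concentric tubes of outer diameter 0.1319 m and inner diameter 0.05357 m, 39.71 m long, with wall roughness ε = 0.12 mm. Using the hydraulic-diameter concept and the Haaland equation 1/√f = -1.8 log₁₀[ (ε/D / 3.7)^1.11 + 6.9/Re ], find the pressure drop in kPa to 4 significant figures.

Hydraulic diameter D_h = 4A/P = D_o - D_i = 0.1319 - 0.05357 = 0.07833 m.
Re = ρVD_h/μ = 0.6399·6.086·0.07833/1.25e-05 = 2.44e+04.
ε/D_h = 0.00012/0.07833 = 0.00153; Haaland gives 1/√f = -1.8 log₁₀[0.000176+0.000283] = 6.01, so f = 0.02769.
ΔP = f(L/D_h)(ρV²/2) = 0.02769·39.71/0.07833·11.85 = 166.4 Pa.
ΔP = 0.1664 kPa.

ΔP ≈ 0.1664 kPa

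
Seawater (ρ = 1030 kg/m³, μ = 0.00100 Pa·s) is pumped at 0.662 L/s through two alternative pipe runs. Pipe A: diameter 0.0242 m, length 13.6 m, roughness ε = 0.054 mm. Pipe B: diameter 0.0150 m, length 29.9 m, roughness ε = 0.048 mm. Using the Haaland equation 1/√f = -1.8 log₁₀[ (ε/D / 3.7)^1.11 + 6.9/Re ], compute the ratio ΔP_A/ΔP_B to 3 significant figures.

Pipe A: V = Q/A = 0.000662/0.00046 = 1.439 m/s; Re = 3.587e+04; ε/D = 0.00223; Haaland → f = 0.0277; ΔP_A = f(L/D)(ρV²/2) = 1.661e+04 Pa.
Pipe B: V = Q/A = 0.000662/0.0001767 = 3.746 m/s; Re = 5.788e+04; ε/D = 0.0032; Haaland → f = 0.02858; ΔP_B = f(L/D)(ρV²/2) = 4.117e+05 Pa.
ΔP_A/ΔP_B = 1.661e+04/4.117e+05 = 0.0403.

ΔP_A/ΔP_B ≈ 0.0403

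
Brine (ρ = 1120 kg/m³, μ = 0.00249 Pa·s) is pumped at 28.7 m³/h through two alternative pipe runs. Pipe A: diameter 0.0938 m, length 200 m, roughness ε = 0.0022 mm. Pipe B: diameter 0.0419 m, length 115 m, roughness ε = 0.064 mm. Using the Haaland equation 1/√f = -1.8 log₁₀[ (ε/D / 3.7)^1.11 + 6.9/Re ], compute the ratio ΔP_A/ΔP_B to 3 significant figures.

ΔP_A/ΔP_B ≈ 0.0275

Pipe A: V = Q/A = 0.007972/0.00691 = 1.154 m/s; Re = 4.867e+04; ε/D = 2.35e-05; Haaland → f = 0.0209; ΔP_A = f(L/D)(ρV²/2) = 3.321e+04 Pa.
Pipe B: V = Q/A = 0.007972/0.001379 = 5.782 m/s; Re = 1.09e+05; ε/D = 0.00153; Haaland → f = 0.02352; ΔP_B = f(L/D)(ρV²/2) = 1.208e+06 Pa.
ΔP_A/ΔP_B = 3.321e+04/1.208e+06 = 0.0275.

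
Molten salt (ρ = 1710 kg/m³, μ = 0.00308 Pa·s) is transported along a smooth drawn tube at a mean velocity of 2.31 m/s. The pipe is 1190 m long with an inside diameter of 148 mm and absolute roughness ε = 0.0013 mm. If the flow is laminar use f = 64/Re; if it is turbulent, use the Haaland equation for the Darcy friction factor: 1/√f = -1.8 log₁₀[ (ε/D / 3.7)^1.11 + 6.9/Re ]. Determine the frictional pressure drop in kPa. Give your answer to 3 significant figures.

Reynolds number Re = ρVD/μ = 1710 · 2.31 · 0.148 / 0.00308 = 1.898e+05.
Re > 4000 → turbulent. Relative roughness ε/D = 1.3e-06/0.148 = 8.78e-06. Haaland: 1/√f = -1.8 log₁₀[(8.78e-06/3.7)^1.11 + 6.9/1.898e+05] = -1.8 log₁₀[5.71e-07 + 3.64e-05] = 7.979, so f = 0.01571.
Darcy-Weisbach: ΔP = f(L/D)(ρV²/2) = 0.01571·(1190/0.148)·(1710·2.31²/2) = 0.01571·8041·4562 = 5.762e+05 Pa.
ΔP = 5.762e+05 Pa = 576 kPa.

ΔP ≈ 576 kPa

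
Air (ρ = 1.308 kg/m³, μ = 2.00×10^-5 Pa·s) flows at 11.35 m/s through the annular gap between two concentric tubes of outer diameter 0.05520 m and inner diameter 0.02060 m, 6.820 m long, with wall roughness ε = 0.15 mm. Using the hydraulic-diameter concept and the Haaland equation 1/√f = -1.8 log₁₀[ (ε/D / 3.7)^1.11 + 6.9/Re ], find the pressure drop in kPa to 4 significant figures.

ΔP ≈ 0.5393 kPa

Hydraulic diameter D_h = 4A/P = D_o - D_i = 0.0552 - 0.0206 = 0.0346 m.
Re = ρVD_h/μ = 1.308·11.35·0.0346/2e-05 = 2.568e+04.
ε/D_h = 0.00015/0.0346 = 0.00434; Haaland gives 1/√f = -1.8 log₁₀[0.000558+0.000269] = 5.549, so f = 0.03248.
ΔP = f(L/D_h)(ρV²/2) = 0.03248·6.82/0.0346·84.25 = 539.3 Pa.
ΔP = 0.5393 kPa.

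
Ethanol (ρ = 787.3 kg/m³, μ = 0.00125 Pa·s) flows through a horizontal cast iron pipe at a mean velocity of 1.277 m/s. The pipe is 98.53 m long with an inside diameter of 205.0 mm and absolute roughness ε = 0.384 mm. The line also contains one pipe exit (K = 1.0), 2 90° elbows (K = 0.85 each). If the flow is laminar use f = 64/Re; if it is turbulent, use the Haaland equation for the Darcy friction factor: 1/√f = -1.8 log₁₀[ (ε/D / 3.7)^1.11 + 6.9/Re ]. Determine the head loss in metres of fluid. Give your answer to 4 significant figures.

Reynolds number Re = ρVD/μ = 787.3 · 1.277 · 0.205 / 0.00125 = 1.649e+05.
Re > 4000 → turbulent. Relative roughness ε/D = 0.000384/0.205 = 0.00187. Haaland: 1/√f = -1.8 log₁₀[(0.00187/3.7)^1.11 + 6.9/1.649e+05] = -1.8 log₁₀[0.00022 + 4.18e-05] = 6.448, so f = 0.02405.
Total minor-loss coefficient ΣK = 1·1 + 2·0.85 = 2.7.
ΔP = [f·L/D + ΣK]·(ρV²/2) = [0.02405·98.53/0.205 + 2.7]·(787.3·1.277²/2) = [11.56 + 2.7]·641.9 = 9153 Pa.
Head loss h_f = ΔP/(ρg) = 9153/(787.3·9.81) = 1.185 m.

h_f ≈ 1.185 m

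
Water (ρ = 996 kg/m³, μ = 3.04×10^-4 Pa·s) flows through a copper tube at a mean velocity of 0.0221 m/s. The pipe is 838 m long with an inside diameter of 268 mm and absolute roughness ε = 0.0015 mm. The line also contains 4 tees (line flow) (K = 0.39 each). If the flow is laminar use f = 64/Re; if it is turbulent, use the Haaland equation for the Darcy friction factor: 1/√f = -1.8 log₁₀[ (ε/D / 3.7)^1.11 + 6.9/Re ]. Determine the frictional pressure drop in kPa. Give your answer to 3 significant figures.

ΔP ≈ 0.0201 kPa

Reynolds number Re = ρVD/μ = 996 · 0.0221 · 0.268 / 0.000304 = 1.94e+04.
Re > 4000 → turbulent. Relative roughness ε/D = 1.5e-06/0.268 = 5.6e-06. Haaland: 1/√f = -1.8 log₁₀[(5.6e-06/3.7)^1.11 + 6.9/1.94e+04] = -1.8 log₁₀[3.46e-07 + 0.000356] = 6.208, so f = 0.02595.
Total minor-loss coefficient ΣK = 4·0.39 = 1.56.
ΔP = [f·L/D + ΣK]·(ρV²/2) = [0.02595·838/0.268 + 1.56]·(996·0.0221²/2) = [81.15 + 1.56]·0.2432 = 20.12 Pa.
ΔP = 20.12 Pa = 0.0201 kPa.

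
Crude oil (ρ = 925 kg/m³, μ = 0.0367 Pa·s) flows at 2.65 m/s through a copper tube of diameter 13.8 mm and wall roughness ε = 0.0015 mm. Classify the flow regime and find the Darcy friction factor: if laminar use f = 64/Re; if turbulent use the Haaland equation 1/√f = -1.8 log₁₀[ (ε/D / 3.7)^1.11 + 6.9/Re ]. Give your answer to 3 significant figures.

Re = ρVD/μ = 925·2.65·0.0138/0.0367 = 921.7.
Re < 2300 → laminar, so f = 64/Re = 0.06944 (roughness is irrelevant in laminar flow).

f ≈ 0.0694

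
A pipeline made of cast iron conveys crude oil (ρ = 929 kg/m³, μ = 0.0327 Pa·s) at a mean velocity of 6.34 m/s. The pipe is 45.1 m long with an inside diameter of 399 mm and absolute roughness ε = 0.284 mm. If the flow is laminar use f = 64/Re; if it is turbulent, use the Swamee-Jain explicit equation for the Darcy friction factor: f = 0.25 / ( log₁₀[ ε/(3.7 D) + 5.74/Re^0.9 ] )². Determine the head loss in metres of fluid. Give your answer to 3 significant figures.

Reynolds number Re = ρVD/μ = 929 · 6.34 · 0.399 / 0.0327 = 7.187e+04.
Re > 4000 → turbulent. Relative roughness ε/D = 0.000284/0.399 = 0.000712. Swamee-Jain: f = 0.25/(log₁₀[0.000712/3.7 + 5.74/7.187e+04^0.9])² = 0.25/(log₁₀[0.000192 + 0.000244])² = 0.25/(-3.36)² = 0.02215.
Darcy-Weisbach: ΔP = f(L/D)(ρV²/2) = 0.02215·(45.1/0.399)·(929·6.34²/2) = 0.02215·113·1.867e+04 = 4.674e+04 Pa.
Head loss h_f = ΔP/(ρg) = 4.674e+04/(929·9.81) = 5.13 m.

h_f ≈ 5.13 m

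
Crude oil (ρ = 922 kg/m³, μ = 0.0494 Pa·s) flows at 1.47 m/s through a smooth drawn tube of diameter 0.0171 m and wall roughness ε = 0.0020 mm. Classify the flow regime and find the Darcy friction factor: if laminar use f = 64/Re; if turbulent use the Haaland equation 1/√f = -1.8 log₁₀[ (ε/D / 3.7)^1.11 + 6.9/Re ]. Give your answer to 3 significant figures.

f ≈ 0.136

Re = ρVD/μ = 922·1.47·0.0171/0.0494 = 469.2.
Re < 2300 → laminar, so f = 64/Re = 0.1364 (roughness is irrelevant in laminar flow).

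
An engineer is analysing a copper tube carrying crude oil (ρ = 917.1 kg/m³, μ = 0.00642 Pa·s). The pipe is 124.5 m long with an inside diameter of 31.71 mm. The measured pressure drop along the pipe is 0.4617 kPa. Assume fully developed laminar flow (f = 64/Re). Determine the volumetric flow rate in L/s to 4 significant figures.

For laminar flow, f = 64/Re with Re = ρVD/μ, so Darcy-Weisbach reduces to ΔP = 32μLV/D². Solving for V: V = ΔP·D²/(32μL) = 461.7·(0.03171)²/(32·0.00642·124.5) = 0.01815 m/s.
Check: Re = ρVD/μ = 917.1·0.01815·0.03171/0.00642 = 82.22 < 2300, so the laminar assumption holds.
Q = V·A = 0.01815·(π/4·0.03171²) = 1.433e-05 m³/s = 0.01433 L/s.

Q ≈ 0.01433 L/s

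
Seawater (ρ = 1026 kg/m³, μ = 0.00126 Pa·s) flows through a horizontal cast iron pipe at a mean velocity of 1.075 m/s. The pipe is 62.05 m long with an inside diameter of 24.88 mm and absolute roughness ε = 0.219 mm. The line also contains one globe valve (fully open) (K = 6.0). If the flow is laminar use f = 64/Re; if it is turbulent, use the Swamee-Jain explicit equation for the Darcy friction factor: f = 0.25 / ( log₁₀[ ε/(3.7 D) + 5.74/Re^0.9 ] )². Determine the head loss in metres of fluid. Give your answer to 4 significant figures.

h_f ≈ 6.185 m

Reynolds number Re = ρVD/μ = 1026 · 1.075 · 0.02488 / 0.00126 = 2.178e+04.
Re > 4000 → turbulent. Relative roughness ε/D = 0.000219/0.02488 = 0.0088. Swamee-Jain: f = 0.25/(log₁₀[0.0088/3.7 + 5.74/2.178e+04^0.9])² = 0.25/(log₁₀[0.00238 + 0.000716])² = 0.25/(-2.509)² = 0.0397.
Total minor-loss coefficient ΣK = 1·6 = 6.
ΔP = [f·L/D + ΣK]·(ρV²/2) = [0.0397·62.05/0.02488 + 6]·(1026·1.075²/2) = [99.01 + 6]·592.8 = 6.226e+04 Pa.
Head loss h_f = ΔP/(ρg) = 6.226e+04/(1026·9.81) = 6.185 m.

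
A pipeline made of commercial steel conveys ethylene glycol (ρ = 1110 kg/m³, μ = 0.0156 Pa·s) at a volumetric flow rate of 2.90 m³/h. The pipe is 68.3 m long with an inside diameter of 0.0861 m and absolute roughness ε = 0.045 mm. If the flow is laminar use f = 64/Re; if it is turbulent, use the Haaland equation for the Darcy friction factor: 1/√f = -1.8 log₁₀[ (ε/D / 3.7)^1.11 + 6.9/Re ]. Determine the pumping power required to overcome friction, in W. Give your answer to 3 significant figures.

Q = 2.90 m³/h = 2.90/3600 = 0.0008056 m³/s.
Cross-sectional area A = πD²/4 = π(0.0861)²/4 = 0.005822 m²; mean velocity V = Q/A = 0.0008056/0.005822 = 0.1384 m/s.
Reynolds number Re = ρVD/μ = 1110 · 0.1384 · 0.0861 / 0.0156 = 847.6.
Re < 2300 → laminar flow, so f = 64/Re = 64/847.6 = 0.07551 (the turbulent correlation is not needed).
Darcy-Weisbach: ΔP = f(L/D)(ρV²/2) = 0.07551·(68.3/0.0861)·(1110·0.1384²/2) = 0.07551·793.3·10.62 = 636.3 Pa.
Pumping power P = QΔP = 0.0008056·636.3 = 0.5126 W = 0.513 W.

P ≈ 0.513 W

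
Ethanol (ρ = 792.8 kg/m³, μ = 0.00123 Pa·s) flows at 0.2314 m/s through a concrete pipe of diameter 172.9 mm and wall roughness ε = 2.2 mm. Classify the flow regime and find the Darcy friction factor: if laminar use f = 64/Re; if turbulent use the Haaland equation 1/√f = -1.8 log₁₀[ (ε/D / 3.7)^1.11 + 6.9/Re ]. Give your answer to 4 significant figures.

Re = ρVD/μ = 792.8·0.2314·0.1729/0.00123 = 2.579e+04.
Re > 4000 → turbulent. ε/D = 0.0022/0.1729 = 0.0127; Haaland: 1/√f = -1.8 log₁₀[0.00184 + 0.000268] = 4.816, so f = 0.04311.

f ≈ 0.04311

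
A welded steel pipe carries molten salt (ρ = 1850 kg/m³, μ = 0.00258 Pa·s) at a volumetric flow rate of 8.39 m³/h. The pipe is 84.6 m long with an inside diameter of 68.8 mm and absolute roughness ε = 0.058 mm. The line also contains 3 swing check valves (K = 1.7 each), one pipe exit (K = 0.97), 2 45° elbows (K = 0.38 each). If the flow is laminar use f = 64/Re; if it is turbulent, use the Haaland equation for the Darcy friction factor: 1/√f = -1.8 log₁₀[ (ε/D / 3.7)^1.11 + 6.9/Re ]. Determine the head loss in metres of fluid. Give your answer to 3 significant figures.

h_f ≈ 0.756 m

Q = 8.39 m³/h = 8.39/3600 = 0.002331 m³/s.
Cross-sectional area A = πD²/4 = π(0.0688)²/4 = 0.003718 m²; mean velocity V = Q/A = 0.002331/0.003718 = 0.6269 m/s.
Reynolds number Re = ρVD/μ = 1850 · 0.6269 · 0.0688 / 0.00258 = 3.093e+04.
Re > 4000 → turbulent. Relative roughness ε/D = 5.8e-05/0.0688 = 0.000843. Haaland: 1/√f = -1.8 log₁₀[(0.000843/3.7)^1.11 + 6.9/3.093e+04] = -1.8 log₁₀[9.06e-05 + 0.000223] = 6.306, so f = 0.02514.
Total minor-loss coefficient ΣK = 3·1.7 + 1·0.97 + 2·0.38 = 6.83.
ΔP = [f·L/D + ΣK]·(ρV²/2) = [0.02514·84.6/0.0688 + 6.83]·(1850·0.6269²/2) = [30.92 + 6.83]·363.5 = 1.372e+04 Pa.
Head loss h_f = ΔP/(ρg) = 1.372e+04/(1850·9.81) = 0.756 m.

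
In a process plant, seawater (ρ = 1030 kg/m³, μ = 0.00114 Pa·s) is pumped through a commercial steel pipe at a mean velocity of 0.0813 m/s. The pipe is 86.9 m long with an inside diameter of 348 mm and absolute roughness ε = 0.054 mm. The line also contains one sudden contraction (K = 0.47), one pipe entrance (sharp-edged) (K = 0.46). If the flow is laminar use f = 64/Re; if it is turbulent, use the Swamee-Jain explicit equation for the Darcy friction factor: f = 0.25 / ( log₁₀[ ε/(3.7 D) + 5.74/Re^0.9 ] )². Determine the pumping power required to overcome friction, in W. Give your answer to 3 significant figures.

Reynolds number Re = ρVD/μ = 1030 · 0.0813 · 0.348 / 0.00114 = 2.556e+04.
Re > 4000 → turbulent. Relative roughness ε/D = 5.4e-05/0.348 = 0.000155. Swamee-Jain: f = 0.25/(log₁₀[0.000155/3.7 + 5.74/2.556e+04^0.9])² = 0.25/(log₁₀[4.19e-05 + 0.00062])² = 0.25/(-3.179)² = 0.02473.
Total minor-loss coefficient ΣK = 1·0.47 + 1·0.46 = 0.93.
ΔP = [f·L/D + ΣK]·(ρV²/2) = [0.02473·86.9/0.348 + 0.93]·(1030·0.0813²/2) = [6.175 + 0.93]·3.404 = 24.19 Pa.
Q = V·A = 0.0813·0.09511 = 0.007733 m³/s.
Pumping power P = QΔP = 0.007733·24.19 = 0.1870 W = 0.187 W.

P ≈ 0.187 W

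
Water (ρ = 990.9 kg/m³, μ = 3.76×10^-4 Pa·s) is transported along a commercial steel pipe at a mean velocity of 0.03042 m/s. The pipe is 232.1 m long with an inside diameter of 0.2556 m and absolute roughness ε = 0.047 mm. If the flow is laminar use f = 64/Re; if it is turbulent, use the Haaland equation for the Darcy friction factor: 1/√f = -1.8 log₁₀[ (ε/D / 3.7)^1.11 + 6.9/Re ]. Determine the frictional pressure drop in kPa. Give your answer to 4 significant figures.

Reynolds number Re = ρVD/μ = 990.9 · 0.03042 · 0.2556 / 0.000376 = 2.049e+04.
Re > 4000 → turbulent. Relative roughness ε/D = 4.7e-05/0.2556 = 0.000184. Haaland: 1/√f = -1.8 log₁₀[(0.000184/3.7)^1.11 + 6.9/2.049e+04] = -1.8 log₁₀[1.67e-05 + 0.000337] = 6.213, so f = 0.02591.
Darcy-Weisbach: ΔP = f(L/D)(ρV²/2) = 0.02591·(232.1/0.2556)·(990.9·0.03042²/2) = 0.02591·908.1·0.4585 = 10.79 Pa.
ΔP = 10.79 Pa = 0.01079 kPa.

ΔP ≈ 0.01079 kPa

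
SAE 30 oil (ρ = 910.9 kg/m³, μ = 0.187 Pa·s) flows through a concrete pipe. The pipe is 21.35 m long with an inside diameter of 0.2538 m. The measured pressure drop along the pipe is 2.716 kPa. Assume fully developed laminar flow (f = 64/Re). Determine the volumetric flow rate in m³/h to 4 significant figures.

For laminar flow, f = 64/Re with Re = ρVD/μ, so Darcy-Weisbach reduces to ΔP = 32μLV/D². Solving for V: V = ΔP·D²/(32μL) = 2716·(0.2538)²/(32·0.187·21.35) = 1.369 m/s.
Check: Re = ρVD/μ = 910.9·1.369·0.2538/0.187 = 1693 < 2300, so the laminar assumption holds.
Q = V·A = 1.369·(π/4·0.2538²) = 0.06928 m³/s = 249.4 m³/h.

Q ≈ 249.4 m³/h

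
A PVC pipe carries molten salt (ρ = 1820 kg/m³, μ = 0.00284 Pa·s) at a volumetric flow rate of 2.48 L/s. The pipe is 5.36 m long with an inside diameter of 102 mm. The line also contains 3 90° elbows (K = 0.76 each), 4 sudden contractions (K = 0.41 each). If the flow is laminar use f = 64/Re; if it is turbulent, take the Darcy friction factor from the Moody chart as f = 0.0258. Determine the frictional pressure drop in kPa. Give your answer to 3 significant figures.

ΔP ≈ 0.442 kPa

Q = 2.48 L/s = 2.48/1000 = 0.00248 m³/s.
Cross-sectional area A = πD²/4 = π(0.102)²/4 = 0.008171 m²; mean velocity V = Q/A = 0.00248/0.008171 = 0.3035 m/s.
Reynolds number Re = ρVD/μ = 1820 · 0.3035 · 0.102 / 0.00284 = 1.984e+04.
Re > 4000 → turbulent; use the Moody-chart value f = 0.0258.
Total minor-loss coefficient ΣK = 3·0.76 + 4·0.41 = 3.92.
ΔP = [f·L/D + ΣK]·(ρV²/2) = [0.0258·5.36/0.102 + 3.92]·(1820·0.3035²/2) = [1.356 + 3.92]·83.82 = 442.2 Pa.
ΔP = 442.2 Pa = 0.442 kPa.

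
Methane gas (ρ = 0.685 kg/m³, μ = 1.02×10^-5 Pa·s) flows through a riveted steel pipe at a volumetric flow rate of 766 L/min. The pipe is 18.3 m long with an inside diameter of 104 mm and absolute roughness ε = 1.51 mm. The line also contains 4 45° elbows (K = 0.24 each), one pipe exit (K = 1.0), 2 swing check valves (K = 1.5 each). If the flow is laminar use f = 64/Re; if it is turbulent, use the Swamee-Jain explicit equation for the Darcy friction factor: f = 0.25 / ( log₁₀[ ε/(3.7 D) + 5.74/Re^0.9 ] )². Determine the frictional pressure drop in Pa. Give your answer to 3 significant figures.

ΔP ≈ 10.4 Pa

Q = 766 L/min = 766/60000 = 0.01277 m³/s.
Cross-sectional area A = πD²/4 = π(0.104)²/4 = 0.008495 m²; mean velocity V = Q/A = 0.01277/0.008495 = 1.503 m/s.
Reynolds number Re = ρVD/μ = 0.685 · 1.503 · 0.104 / 1.02e-05 = 1.05e+04.
Re > 4000 → turbulent. Relative roughness ε/D = 0.00151/0.104 = 0.0145. Swamee-Jain: f = 0.25/(log₁₀[0.0145/3.7 + 5.74/1.05e+04^0.9])² = 0.25/(log₁₀[0.00392 + 0.00138])² = 0.25/(-2.275)² = 0.04829.
Total minor-loss coefficient ΣK = 4·0.24 + 1·1 + 2·1.5 = 4.96.
ΔP = [f·L/D + ΣK]·(ρV²/2) = [0.04829·18.3/0.104 + 4.96]·(0.685·1.503²/2) = [8.497 + 4.96]·0.7736 = 10.41 Pa.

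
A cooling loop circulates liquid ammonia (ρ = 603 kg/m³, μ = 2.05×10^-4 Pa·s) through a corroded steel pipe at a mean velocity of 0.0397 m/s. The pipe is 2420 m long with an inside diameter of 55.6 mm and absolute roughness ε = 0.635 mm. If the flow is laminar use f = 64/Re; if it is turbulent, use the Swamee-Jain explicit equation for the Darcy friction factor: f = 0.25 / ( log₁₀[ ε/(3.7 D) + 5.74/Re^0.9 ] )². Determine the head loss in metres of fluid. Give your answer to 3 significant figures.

Reynolds number Re = ρVD/μ = 603 · 0.0397 · 0.0556 / 0.000205 = 6493.
Re > 4000 → turbulent. Relative roughness ε/D = 0.000635/0.0556 = 0.0114. Swamee-Jain: f = 0.25/(log₁₀[0.0114/3.7 + 5.74/6493^0.9])² = 0.25/(log₁₀[0.00309 + 0.00213])² = 0.25/(-2.283)² = 0.04797.
Darcy-Weisbach: ΔP = f(L/D)(ρV²/2) = 0.04797·(2420/0.0556)·(603·0.0397²/2) = 0.04797·4.353e+04·0.4752 = 992.2 Pa.
Head loss h_f = ΔP/(ρg) = 992.2/(603·9.81) = 0.168 m.

h_f ≈ 0.168 m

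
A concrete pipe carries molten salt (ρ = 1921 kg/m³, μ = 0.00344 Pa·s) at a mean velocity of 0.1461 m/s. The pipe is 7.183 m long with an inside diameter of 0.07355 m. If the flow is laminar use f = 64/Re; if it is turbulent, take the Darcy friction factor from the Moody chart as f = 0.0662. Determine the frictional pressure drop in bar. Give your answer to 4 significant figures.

ΔP ≈ 0.001325 bar

Reynolds number Re = ρVD/μ = 1921 · 0.1461 · 0.07355 / 0.00344 = 6001.
Re > 4000 → turbulent; use the Moody-chart value f = 0.0662.
Darcy-Weisbach: ΔP = f(L/D)(ρV²/2) = 0.0662·(7.183/0.07355)·(1921·0.1461²/2) = 0.0662·97.66·20.5 = 132.5 Pa.
ΔP = 132.5 Pa = 0.001325 bar.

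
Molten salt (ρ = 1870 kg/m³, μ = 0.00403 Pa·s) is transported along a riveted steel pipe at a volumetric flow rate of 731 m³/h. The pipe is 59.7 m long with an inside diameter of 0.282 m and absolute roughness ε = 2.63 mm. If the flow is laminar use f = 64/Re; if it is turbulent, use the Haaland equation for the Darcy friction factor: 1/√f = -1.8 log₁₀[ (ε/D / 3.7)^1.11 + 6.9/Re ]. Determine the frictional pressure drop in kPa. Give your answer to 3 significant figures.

Q = 731 m³/h = 731/3600 = 0.2031 m³/s.
Cross-sectional area A = πD²/4 = π(0.282)²/4 = 0.06246 m²; mean velocity V = Q/A = 0.2031/0.06246 = 3.251 m/s.
Reynolds number Re = ρVD/μ = 1870 · 3.251 · 0.282 / 0.00403 = 4.254e+05.
Re > 4000 → turbulent. Relative roughness ε/D = 0.00263/0.282 = 0.00933. Haaland: 1/√f = -1.8 log₁₀[(0.00933/3.7)^1.11 + 6.9/4.254e+05] = -1.8 log₁₀[0.00131 + 1.62e-05] = 5.182, so f = 0.03724.
Darcy-Weisbach: ΔP = f(L/D)(ρV²/2) = 0.03724·(59.7/0.282)·(1870·3.251²/2) = 0.03724·211.7·9882 = 7.791e+04 Pa.
ΔP = 7.791e+04 Pa = 77.9 kPa.

ΔP ≈ 77.9 kPa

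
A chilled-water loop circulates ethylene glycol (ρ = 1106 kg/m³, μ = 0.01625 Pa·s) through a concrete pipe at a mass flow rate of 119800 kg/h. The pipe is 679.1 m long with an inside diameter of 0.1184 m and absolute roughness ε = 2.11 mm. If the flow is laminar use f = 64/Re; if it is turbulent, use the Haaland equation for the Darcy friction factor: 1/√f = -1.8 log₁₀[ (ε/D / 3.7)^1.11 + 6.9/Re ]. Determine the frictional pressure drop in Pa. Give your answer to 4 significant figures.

ṁ = 119800 kg/h = 119800/3600 = 33.28 kg/s.
A = πD²/4 = π(0.1184)²/4 = 0.01101 m²; mean velocity V = ṁ/(ρA) = 33.28/(1106 · 0.01101) = 2.733 m/s.
Reynolds number Re = ρVD/μ = 1106 · 2.733 · 0.1184 / 0.0163 = 2.202e+04.
Re > 4000 → turbulent. Relative roughness ε/D = 0.00211/0.1184 = 0.0178. Haaland: 1/√f = -1.8 log₁₀[(0.0178/3.7)^1.11 + 6.9/2.202e+04] = -1.8 log₁₀[0.00268 + 0.000313] = 4.543, so f = 0.04844.
Darcy-Weisbach: ΔP = f(L/D)(ρV²/2) = 0.04844·(679.1/0.1184)·(1106·2.733²/2) = 0.04844·5736·4130 = 1.148e+06 Pa.

ΔP ≈ 1148000 Pa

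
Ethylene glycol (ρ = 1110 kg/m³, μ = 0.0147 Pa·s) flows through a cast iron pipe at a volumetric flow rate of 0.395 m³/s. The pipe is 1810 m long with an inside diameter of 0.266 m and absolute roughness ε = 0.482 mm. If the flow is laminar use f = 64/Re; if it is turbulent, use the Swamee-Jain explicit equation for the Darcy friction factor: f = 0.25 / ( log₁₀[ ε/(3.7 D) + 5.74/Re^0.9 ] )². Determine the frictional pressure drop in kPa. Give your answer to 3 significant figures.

Cross-sectional area A = πD²/4 = π(0.266)²/4 = 0.05557 m²; mean velocity V = Q/A = 0.395/0.05557 = 7.108 m/s.
Reynolds number Re = ρVD/μ = 1110 · 7.108 · 0.266 / 0.0147 = 1.428e+05.
Re > 4000 → turbulent. Relative roughness ε/D = 0.000482/0.266 = 0.00181. Swamee-Jain: f = 0.25/(log₁₀[0.00181/3.7 + 5.74/1.428e+05^0.9])² = 0.25/(log₁₀[0.00049 + 0.000132])² = 0.25/(-3.207)² = 0.02431.
Darcy-Weisbach: ΔP = f(L/D)(ρV²/2) = 0.02431·(1810/0.266)·(1110·7.108²/2) = 0.02431·6805·2.804e+04 = 4.639e+06 Pa.
ΔP = 4.639e+06 Pa = 4640 kPa.

ΔP ≈ 4640 kPa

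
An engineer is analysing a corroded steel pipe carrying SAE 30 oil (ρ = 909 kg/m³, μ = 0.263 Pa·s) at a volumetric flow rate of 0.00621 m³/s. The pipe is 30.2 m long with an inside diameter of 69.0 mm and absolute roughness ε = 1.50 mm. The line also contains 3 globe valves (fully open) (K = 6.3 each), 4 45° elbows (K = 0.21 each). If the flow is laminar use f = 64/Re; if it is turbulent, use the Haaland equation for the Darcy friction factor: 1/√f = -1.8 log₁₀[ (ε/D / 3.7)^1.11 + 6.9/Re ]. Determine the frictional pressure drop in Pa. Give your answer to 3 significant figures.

Cross-sectional area A = πD²/4 = π(0.069)²/4 = 0.003739 m²; mean velocity V = Q/A = 0.00621/0.003739 = 1.661 m/s.
Reynolds number Re = ρVD/μ = 909 · 1.661 · 0.069 / 0.263 = 396.1.
Re < 2300 → laminar flow, so f = 64/Re = 64/396.1 = 0.1616 (the turbulent correlation is not needed).
Total minor-loss coefficient ΣK = 3·6.3 + 4·0.21 = 19.7.
ΔP = [f·L/D + ΣK]·(ρV²/2) = [0.1616·30.2/0.069 + 19.7]·(909·1.661²/2) = [70.73 + 19.7]·1254 = 1.134e+05 Pa.

ΔP ≈ 113000 Pa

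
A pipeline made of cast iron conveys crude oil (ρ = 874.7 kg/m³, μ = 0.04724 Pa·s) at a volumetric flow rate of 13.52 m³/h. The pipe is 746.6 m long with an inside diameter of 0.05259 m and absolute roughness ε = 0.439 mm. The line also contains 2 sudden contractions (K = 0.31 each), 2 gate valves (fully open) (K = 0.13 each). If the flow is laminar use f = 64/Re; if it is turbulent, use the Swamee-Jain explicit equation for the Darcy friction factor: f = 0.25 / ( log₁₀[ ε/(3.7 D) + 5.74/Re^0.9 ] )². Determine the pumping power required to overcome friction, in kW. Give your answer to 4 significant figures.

Q = 13.52 m³/h = 13.52/3600 = 0.003756 m³/s.
Cross-sectional area A = πD²/4 = π(0.05259)²/4 = 0.002172 m²; mean velocity V = Q/A = 0.003756/0.002172 = 1.729 m/s.
Reynolds number Re = ρVD/μ = 874.7 · 1.729 · 0.05259 / 0.0472 = 1684.
Re < 2300 → laminar flow, so f = 64/Re = 64/1684 = 0.03801 (the turbulent correlation is not needed).
Total minor-loss coefficient ΣK = 2·0.31 + 2·0.13 = 0.88.
ΔP = [f·L/D + ΣK]·(ρV²/2) = [0.03801·746.6/0.05259 + 0.88]·(874.7·1.729²/2) = [539.7 + 0.88]·1307 = 7.067e+05 Pa.
Pumping power P = QΔP = 0.003756·7.067e+05 = 2654.0 W = 2.654 kW.

P ≈ 2.654 kW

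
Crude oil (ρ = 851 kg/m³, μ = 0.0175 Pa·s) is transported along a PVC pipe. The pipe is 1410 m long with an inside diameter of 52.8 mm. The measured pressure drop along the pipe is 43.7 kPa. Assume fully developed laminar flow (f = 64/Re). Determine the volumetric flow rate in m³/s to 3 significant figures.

Q ≈ 3.38×10^-4 m³/s

For laminar flow, f = 64/Re with Re = ρVD/μ, so Darcy-Weisbach reduces to ΔP = 32μLV/D². Solving for V: V = ΔP·D²/(32μL) = 4.37e+04·(0.0528)²/(32·0.0175·1410) = 0.1543 m/s.
Check: Re = ρVD/μ = 851·0.1543·0.0528/0.0175 = 396.2 < 2300, so the laminar assumption holds.
Q = V·A = 0.1543·(π/4·0.0528²) = 0.0003378 m³/s = 3.38×10^-4 m³/s.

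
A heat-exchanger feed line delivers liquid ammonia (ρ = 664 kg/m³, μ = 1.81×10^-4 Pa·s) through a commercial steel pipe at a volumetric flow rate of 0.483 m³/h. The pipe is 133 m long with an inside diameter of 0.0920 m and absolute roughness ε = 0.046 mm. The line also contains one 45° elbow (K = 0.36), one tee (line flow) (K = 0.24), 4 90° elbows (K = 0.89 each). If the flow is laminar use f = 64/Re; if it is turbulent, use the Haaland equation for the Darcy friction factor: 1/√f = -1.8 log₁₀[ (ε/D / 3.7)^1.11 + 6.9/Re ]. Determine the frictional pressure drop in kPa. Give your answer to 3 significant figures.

ΔP ≈ 0.00739 kPa

Q = 0.483 m³/h = 0.483/3600 = 0.0001342 m³/s.
Cross-sectional area A = πD²/4 = π(0.092)²/4 = 0.006648 m²; mean velocity V = Q/A = 0.0001342/0.006648 = 0.02018 m/s.
Reynolds number Re = ρVD/μ = 664 · 0.02018 · 0.092 / 0.000181 = 6812.
Re > 4000 → turbulent. Relative roughness ε/D = 4.6e-05/0.092 = 0.0005. Haaland: 1/√f = -1.8 log₁₀[(0.0005/3.7)^1.11 + 6.9/6812] = -1.8 log₁₀[5.07e-05 + 0.00101] = 5.352, so f = 0.03491.
Total minor-loss coefficient ΣK = 1·0.36 + 1·0.24 + 4·0.89 = 4.16.
ΔP = [f·L/D + ΣK]·(ρV²/2) = [0.03491·133/0.092 + 4.16]·(664·0.02018²/2) = [50.47 + 4.16]·0.1352 = 7.389 Pa.
ΔP = 7.389 Pa = 0.00739 kPa.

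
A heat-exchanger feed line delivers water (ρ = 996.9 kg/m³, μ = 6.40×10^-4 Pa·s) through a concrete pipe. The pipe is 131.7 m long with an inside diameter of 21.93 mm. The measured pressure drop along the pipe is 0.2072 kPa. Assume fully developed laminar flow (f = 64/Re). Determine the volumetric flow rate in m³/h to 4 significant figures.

Q ≈ 0.05024 m³/h

For laminar flow, f = 64/Re with Re = ρVD/μ, so Darcy-Weisbach reduces to ΔP = 32μLV/D². Solving for V: V = ΔP·D²/(32μL) = 207.2·(0.02193)²/(32·0.00064·131.7) = 0.03694 m/s.
Check: Re = ρVD/μ = 996.9·0.03694·0.02193/0.00064 = 1262 < 2300, so the laminar assumption holds.
Q = V·A = 0.03694·(π/4·0.02193²) = 1.395e-05 m³/s = 0.05024 m³/h.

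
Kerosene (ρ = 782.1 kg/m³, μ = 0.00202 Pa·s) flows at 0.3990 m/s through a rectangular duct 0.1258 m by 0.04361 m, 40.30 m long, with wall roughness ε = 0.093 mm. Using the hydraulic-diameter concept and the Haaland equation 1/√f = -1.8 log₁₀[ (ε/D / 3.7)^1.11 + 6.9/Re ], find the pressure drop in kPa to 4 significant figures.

ΔP ≈ 1.269 kPa

Hydraulic diameter D_h = 4A/P = 4·(0.1258·0.04361)/(2·(0.1258+0.04361)) = 0.02194/0.3388 = 0.06477 m.
Re = ρVD_h/μ = 782.1·0.399·0.06477/0.00202 = 1.001e+04.
ε/D_h = 9.3e-05/0.06477 = 0.00144; Haaland gives 1/√f = -1.8 log₁₀[0.000164+0.00069] = 5.524, so f = 0.03277.
ΔP = f(L/D_h)(ρV²/2) = 0.03277·40.3/0.06477·62.26 = 1269 Pa.
ΔP = 1.269 kPa.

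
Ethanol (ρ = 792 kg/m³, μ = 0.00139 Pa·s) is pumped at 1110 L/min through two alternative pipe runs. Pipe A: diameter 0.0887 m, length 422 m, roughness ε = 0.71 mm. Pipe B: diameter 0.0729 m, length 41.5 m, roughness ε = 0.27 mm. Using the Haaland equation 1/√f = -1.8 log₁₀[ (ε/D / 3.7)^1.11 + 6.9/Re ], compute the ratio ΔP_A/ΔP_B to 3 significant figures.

Pipe A: V = Q/A = 0.0185/0.006179 = 2.994 m/s; Re = 1.513e+05; ε/D = 0.008; Haaland → f = 0.0357; ΔP_A = f(L/D)(ρV²/2) = 6.028e+05 Pa.
Pipe B: V = Q/A = 0.0185/0.004174 = 4.432 m/s; Re = 1.841e+05; ε/D = 0.0037; Haaland → f = 0.02841; ΔP_B = f(L/D)(ρV²/2) = 1.258e+05 Pa.
ΔP_A/ΔP_B = 6.028e+05/1.258e+05 = 4.79.

ΔP_A/ΔP_B ≈ 4.79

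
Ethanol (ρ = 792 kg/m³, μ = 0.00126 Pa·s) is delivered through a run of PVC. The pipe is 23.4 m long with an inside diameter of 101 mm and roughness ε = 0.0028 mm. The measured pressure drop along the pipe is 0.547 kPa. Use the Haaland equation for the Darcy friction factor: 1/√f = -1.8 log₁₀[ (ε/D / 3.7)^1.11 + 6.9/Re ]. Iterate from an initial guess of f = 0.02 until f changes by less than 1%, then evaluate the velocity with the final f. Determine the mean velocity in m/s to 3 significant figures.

V ≈ 0.510 m/s

Rearranging Darcy-Weisbach: V = √(2·ΔP·D/(f·L·ρ)). With ε/D = 2.8e-06/0.101 = 2.77e-05, iterate starting from f = 0.02:
  f = 0.02 → V = √(2·547·0.101/(0.02·23.4·792)) = 0.546 m/s; Re = ρVD/μ = 3.466e+04; f → 0.02259
  f = 0.02259 → V = 0.5138 m/s; Re = 3.262e+04; f → 0.02291
  f = 0.02291 → V = 0.5101 m/s; Re = 3.239e+04; f → 0.02295
Converged (Δf/f < 1%). With the final f = 0.02295: V = √(2·547·0.101/(0.02295·23.4·792)) = 0.5097 m/s.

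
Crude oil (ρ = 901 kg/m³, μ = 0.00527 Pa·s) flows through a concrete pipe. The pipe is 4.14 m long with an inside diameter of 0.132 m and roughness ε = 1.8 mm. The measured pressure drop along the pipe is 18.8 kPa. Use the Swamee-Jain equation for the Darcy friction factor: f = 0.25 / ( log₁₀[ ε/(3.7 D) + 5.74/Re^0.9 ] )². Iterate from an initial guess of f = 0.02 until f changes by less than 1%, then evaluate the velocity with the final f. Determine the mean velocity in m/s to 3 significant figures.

Rearranging Darcy-Weisbach: V = √(2·ΔP·D/(f·L·ρ)). With ε/D = 0.0018/0.132 = 0.0136, iterate starting from f = 0.02:
  f = 0.02 → V = √(2·1.88e+04·0.132/(0.02·4.14·901)) = 8.156 m/s; Re = ρVD/μ = 1.841e+05; f → 0.04264
  f = 0.04264 → V = 5.586 m/s; Re = 1.261e+05; f → 0.04281
Converged (Δf/f < 1%). With the final f = 0.04281: V = √(2·1.88e+04·0.132/(0.04281·4.14·901)) = 5.575 m/s.

V ≈ 5.57 m/s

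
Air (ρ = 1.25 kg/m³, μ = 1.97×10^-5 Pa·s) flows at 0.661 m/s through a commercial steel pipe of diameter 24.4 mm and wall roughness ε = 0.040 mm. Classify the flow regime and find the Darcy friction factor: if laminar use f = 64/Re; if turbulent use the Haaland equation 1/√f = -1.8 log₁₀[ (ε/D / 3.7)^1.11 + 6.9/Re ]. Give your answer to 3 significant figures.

f ≈ 0.0625

Re = ρVD/μ = 1.25·0.661·0.0244/1.97e-05 = 1023.
Re < 2300 → laminar, so f = 64/Re = 0.06254 (roughness is irrelevant in laminar flow).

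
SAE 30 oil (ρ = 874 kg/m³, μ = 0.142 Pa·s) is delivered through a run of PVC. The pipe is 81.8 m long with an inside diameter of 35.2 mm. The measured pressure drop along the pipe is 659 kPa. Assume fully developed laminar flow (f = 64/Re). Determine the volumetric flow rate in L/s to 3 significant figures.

Q ≈ 2.14 L/s

For laminar flow, f = 64/Re with Re = ρVD/μ, so Darcy-Weisbach reduces to ΔP = 32μLV/D². Solving for V: V = ΔP·D²/(32μL) = 6.59e+05·(0.0352)²/(32·0.142·81.8) = 2.197 m/s.
Check: Re = ρVD/μ = 874·2.197·0.0352/0.142 = 475.9 < 2300, so the laminar assumption holds.
Q = V·A = 2.197·(π/4·0.0352²) = 0.002138 m³/s = 2.14 L/s.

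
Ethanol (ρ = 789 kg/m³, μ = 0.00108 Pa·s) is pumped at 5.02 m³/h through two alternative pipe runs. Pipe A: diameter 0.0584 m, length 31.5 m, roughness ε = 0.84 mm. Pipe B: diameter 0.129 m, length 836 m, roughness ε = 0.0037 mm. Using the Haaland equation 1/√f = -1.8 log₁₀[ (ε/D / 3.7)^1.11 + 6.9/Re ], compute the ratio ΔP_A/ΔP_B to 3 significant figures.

Pipe A: V = Q/A = 0.001394/0.002679 = 0.5206 m/s; Re = 2.221e+04; ε/D = 0.0144; Haaland → f = 0.04511; ΔP_A = f(L/D)(ρV²/2) = 2601 Pa.
Pipe B: V = Q/A = 0.001394/0.01307 = 0.1067 m/s; Re = 1.005e+04; ε/D = 2.87e-05; Haaland → f = 0.03087; ΔP_B = f(L/D)(ρV²/2) = 898.3 Pa.
ΔP_A/ΔP_B = 2601/898.3 = 2.90.

ΔP_A/ΔP_B ≈ 2.90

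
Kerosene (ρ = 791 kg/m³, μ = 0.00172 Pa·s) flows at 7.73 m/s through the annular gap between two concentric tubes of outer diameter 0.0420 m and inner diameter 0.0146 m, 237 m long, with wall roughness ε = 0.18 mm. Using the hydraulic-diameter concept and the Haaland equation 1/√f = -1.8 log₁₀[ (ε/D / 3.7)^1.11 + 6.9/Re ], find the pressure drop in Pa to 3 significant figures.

ΔP ≈ 6.92×10^6 Pa

Hydraulic diameter D_h = 4A/P = D_o - D_i = 0.042 - 0.0146 = 0.0274 m.
Re = ρVD_h/μ = 791·7.73·0.0274/0.00172 = 9.74e+04.
ε/D_h = 0.00018/0.0274 = 0.00657; Haaland gives 1/√f = -1.8 log₁₀[0.000885+7.08e-05] = 5.436, so f = 0.03385.
ΔP = f(L/D_h)(ρV²/2) = 0.03385·237/0.0274·2.363e+04 = 6.918e+06 Pa.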